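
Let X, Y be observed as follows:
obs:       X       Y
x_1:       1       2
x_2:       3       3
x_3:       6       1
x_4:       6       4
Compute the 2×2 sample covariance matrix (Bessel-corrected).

Step 1 — column means:
  mean(X) = (1 + 3 + 6 + 6) / 4 = 16/4 = 4
  mean(Y) = (2 + 3 + 1 + 4) / 4 = 10/4 = 2.5

Step 2 — sample covariance S[i,j] = (1/(n-1)) · Σ_k (x_{k,i} - mean_i) · (x_{k,j} - mean_j), with n-1 = 3.
  S[X,X] = ((-3)·(-3) + (-1)·(-1) + (2)·(2) + (2)·(2)) / 3 = 18/3 = 6
  S[X,Y] = ((-3)·(-0.5) + (-1)·(0.5) + (2)·(-1.5) + (2)·(1.5)) / 3 = 1/3 = 0.3333
  S[Y,Y] = ((-0.5)·(-0.5) + (0.5)·(0.5) + (-1.5)·(-1.5) + (1.5)·(1.5)) / 3 = 5/3 = 1.6667

S is symmetric (S[j,i] = S[i,j]). Assembling:

S = [[6, 0.3333],
 [0.3333, 1.6667]]


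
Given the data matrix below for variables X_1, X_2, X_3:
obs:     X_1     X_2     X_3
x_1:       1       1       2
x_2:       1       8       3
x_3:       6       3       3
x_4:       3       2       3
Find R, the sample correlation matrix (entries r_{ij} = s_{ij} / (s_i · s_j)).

Step 1 — column means:
  mean(X_1) = (1 + 1 + 6 + 3) / 4 = 11/4 = 2.75
  mean(X_2) = (1 + 8 + 3 + 2) / 4 = 14/4 = 3.5
  mean(X_3) = (2 + 3 + 3 + 3) / 4 = 11/4 = 2.75

Step 2 — sample variances and covariances s[i,j] = (1/(n-1)) · Σ_k (x_{k,i} - mean_i) · (x_{k,j} - mean_j), with n-1 = 3:
  s[X_1,X_1] = ((-1.75)·(-1.75) + (-1.75)·(-1.75) + (3.25)·(3.25) + (0.25)·(0.25)) / 3 = 16.75/3 = 5.5833
  s[X_1,X_2] = ((-1.75)·(-2.5) + (-1.75)·(4.5) + (3.25)·(-0.5) + (0.25)·(-1.5)) / 3 = -5.5/3 = -1.8333
  s[X_1,X_3] = ((-1.75)·(-0.75) + (-1.75)·(0.25) + (3.25)·(0.25) + (0.25)·(0.25)) / 3 = 1.75/3 = 0.5833
  s[X_2,X_2] = ((-2.5)·(-2.5) + (4.5)·(4.5) + (-0.5)·(-0.5) + (-1.5)·(-1.5)) / 3 = 29/3 = 9.6667
  s[X_2,X_3] = ((-2.5)·(-0.75) + (4.5)·(0.25) + (-0.5)·(0.25) + (-1.5)·(0.25)) / 3 = 2.5/3 = 0.8333
  s[X_3,X_3] = ((-0.75)·(-0.75) + (0.25)·(0.25) + (0.25)·(0.25) + (0.25)·(0.25)) / 3 = 0.75/3 = 0.25
  Sample standard deviations s_i = √(s[i,i]):
  s(X_1) = √(5.5833) = 2.3629
  s(X_2) = √(9.6667) = 3.1091
  s(X_3) = √(0.25) = 0.5

Step 3 — r_{ij} = s_{ij} / (s_i · s_j):
  r[X_1,X_1] = 1 (diagonal).
  r[X_1,X_2] = -1.8333 / (2.3629 · 3.1091) = -1.8333 / 7.3466 = -0.2495
  r[X_1,X_3] = 0.5833 / (2.3629 · 0.5) = 0.5833 / 1.1815 = 0.4937
  r[X_2,X_2] = 1 (diagonal).
  r[X_2,X_3] = 0.8333 / (3.1091 · 0.5) = 0.8333 / 1.5546 = 0.5361
  r[X_3,X_3] = 1 (diagonal).

R is symmetric with unit diagonal. Assembling:

R = [[1, -0.2495, 0.4937],
 [-0.2495, 1, 0.5361],
 [0.4937, 0.5361, 1]]


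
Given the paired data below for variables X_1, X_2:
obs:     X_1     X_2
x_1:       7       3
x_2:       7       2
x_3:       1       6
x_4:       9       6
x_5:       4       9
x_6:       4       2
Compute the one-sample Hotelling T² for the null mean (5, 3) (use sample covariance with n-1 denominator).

Step 1 — sample mean vector:
  mean(X_1) = (7 + 7 + 1 + 9 + 4 + 4) / 6 = 32/6 = 5.3333
  mean(X_2) = (3 + 2 + 6 + 6 + 9 + 2) / 6 = 28/6 = 4.6667
  x̄ = (5.3333, 4.6667),  deviation x̄ - mu_0 = (5.3333, 4.6667) - (5, 3) = (0.3333, 1.6667).

Step 2 — sample covariance matrix, S[i,j] = (1/(n-1)) · Σ_k (x_{k,i} - mean_i) · (x_{k,j} - mean_j), divisor n-1 = 5:
  S[X_1,X_1] = ((1.6667)·(1.6667) + (1.6667)·(1.6667) + (-4.3333)·(-4.3333) + (3.6667)·(3.6667) + (-1.3333)·(-1.3333) + (-1.3333)·(-1.3333)) / 5 = 41.3333/5 = 8.2667
  S[X_1,X_2] = ((1.6667)·(-1.6667) + (1.6667)·(-2.6667) + (-4.3333)·(1.3333) + (3.6667)·(1.3333) + (-1.3333)·(4.3333) + (-1.3333)·(-2.6667)) / 5 = -10.3333/5 = -2.0667
  S[X_2,X_2] = ((-1.6667)·(-1.6667) + (-2.6667)·(-2.6667) + (1.3333)·(1.3333) + (1.3333)·(1.3333) + (4.3333)·(4.3333) + (-2.6667)·(-2.6667)) / 5 = 39.3333/5 = 7.8667
  S = [[8.2667, -2.0667],
 [-2.0667, 7.8667]].

Step 3 — invert S. det(S) = 8.2667·7.8667 - (-2.0667)² = 60.76.
  S^{-1} = (1/det) · [[d, -b], [-b, a]] = [[0.1295, 0.034],
 [0.034, 0.1361]].

Step 4 — quadratic form (x̄ - mu_0)^T · S^{-1} · (x̄ - mu_0):
  S^{-1} · (x̄ - mu_0) = (0.0998, 0.2381),
  (x̄ - mu_0)^T · [...] = (0.3333)·(0.0998) + (1.6667)·(0.2381) = 0.4301.

Step 5 — scale by n: T² = 6 · 0.4301 = 2.5806.

T² ≈ 2.5806


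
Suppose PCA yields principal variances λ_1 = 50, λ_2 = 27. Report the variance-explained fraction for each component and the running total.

Step 1 — total variance = trace(Sigma) = Σ λ_i = 50 + 27 = 77.

Step 2 — fraction explained by component i = λ_i / Σ λ:
  PC1: 50/77 = 0.6494
  PC2: 27/77 = 0.3506

Step 3 — cumulative fraction after k components = (λ_1 + ... + λ_k) / Σ λ:
  k = 1: 50/77 = 0.6494
  k = 2: (50 + 27)/77 = 77/77 = 1

Summary (fraction, with percent):

explained: PC1 0.6494 (64.94%), PC2 0.3506 (35.06%);  cumulative: 0.6494, 1


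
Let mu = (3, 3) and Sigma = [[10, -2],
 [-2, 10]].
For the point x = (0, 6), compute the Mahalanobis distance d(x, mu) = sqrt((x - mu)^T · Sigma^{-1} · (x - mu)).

Step 1 — centre the observation: (x - mu) = (-3, 3).

Step 2 — invert Sigma. det(Sigma) = 10·10 - (-2)² = 96.
  Sigma^{-1} = (1/det) · [[d, -b], [-b, a]] = [[0.1042, 0.0208],
 [0.0208, 0.1042]].

Step 3 — form the quadratic (x - mu)^T · Sigma^{-1} · (x - mu):
  Sigma^{-1} · (x - mu) = (-0.25, 0.25).
  (x - mu)^T · [Sigma^{-1} · (x - mu)] = (-3)·(-0.25) + (3)·(0.25) = 1.5.

Step 4 — take square root: d = √(1.5) ≈ 1.2247.

d(x, mu) = √(1.5) ≈ 1.2247


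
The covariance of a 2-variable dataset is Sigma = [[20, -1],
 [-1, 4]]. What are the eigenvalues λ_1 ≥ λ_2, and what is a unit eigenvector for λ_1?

Step 1 — characteristic polynomial of 2×2 Sigma:
  det(Sigma - λI) = λ² - trace · λ + det = 0.
  trace = 20 + 4 = 24, det = 20·4 - (-1)² = 79.
Step 2 — discriminant:
  Δ = trace² - 4·det = 576 - 316 = 260.
Step 3 — eigenvalues:
  λ = (trace ± √Δ)/2 = (24 ± 16.1245)/2,
  λ_1 = 20.0623,  λ_2 = 3.9377.

Step 4 — unit eigenvector for λ_1: solve (Sigma - λ_1 I)v = 0. First row:
  (20 - 20.0623)·v_x + (-1)·v_y = 0, i.e. (-0.0623)·v_x + (-1)·v_y = 0,
  so v ∝ (b, λ_1 - a) = (-1, 0.0623); multiply by -1 so the first entry is positive: u = (1, -0.0623).
  ||u|| = √((1)² + (-0.0623)²) = √(1.0039) ≈ 1.0019,
  v_1 = u/||u|| ≈ (0.9981, -0.0621) (||v_1|| = 1).

λ_1 = 20.0623,  λ_2 = 3.9377;  v_1 ≈ (0.9981, -0.0621)


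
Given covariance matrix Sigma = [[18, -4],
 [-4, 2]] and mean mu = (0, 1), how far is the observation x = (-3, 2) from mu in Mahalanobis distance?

Step 1 — centre the observation: (x - mu) = (-3, 1).

Step 2 — invert Sigma. det(Sigma) = 18·2 - (-4)² = 20.
  Sigma^{-1} = (1/det) · [[d, -b], [-b, a]] = [[0.1, 0.2],
 [0.2, 0.9]].

Step 3 — form the quadratic (x - mu)^T · Sigma^{-1} · (x - mu):
  Sigma^{-1} · (x - mu) = (-0.1, 0.3).
  (x - mu)^T · [Sigma^{-1} · (x - mu)] = (-3)·(-0.1) + (1)·(0.3) = 0.6.

Step 4 — take square root: d = √(0.6) ≈ 0.7746.

d(x, mu) = √(0.6) ≈ 0.7746


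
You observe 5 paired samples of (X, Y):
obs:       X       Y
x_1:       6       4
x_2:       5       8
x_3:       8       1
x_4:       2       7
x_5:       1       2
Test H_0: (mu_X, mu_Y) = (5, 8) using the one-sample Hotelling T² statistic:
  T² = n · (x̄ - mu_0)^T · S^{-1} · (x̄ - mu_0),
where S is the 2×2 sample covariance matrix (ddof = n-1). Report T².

Step 1 — sample mean vector:
  mean(X) = (6 + 5 + 8 + 2 + 1) / 5 = 22/5 = 4.4
  mean(Y) = (4 + 8 + 1 + 7 + 2) / 5 = 22/5 = 4.4
  x̄ = (4.4, 4.4),  deviation x̄ - mu_0 = (4.4, 4.4) - (5, 8) = (-0.6, -3.6).

Step 2 — sample covariance matrix, S[i,j] = (1/(n-1)) · Σ_k (x_{k,i} - mean_i) · (x_{k,j} - mean_j), divisor n-1 = 4:
  S[X,X] = ((1.6)·(1.6) + (0.6)·(0.6) + (3.6)·(3.6) + (-2.4)·(-2.4) + (-3.4)·(-3.4)) / 4 = 33.2/4 = 8.3
  S[X,Y] = ((1.6)·(-0.4) + (0.6)·(3.6) + (3.6)·(-3.4) + (-2.4)·(2.6) + (-3.4)·(-2.4)) / 4 = -8.8/4 = -2.2
  S[Y,Y] = ((-0.4)·(-0.4) + (3.6)·(3.6) + (-3.4)·(-3.4) + (2.6)·(2.6) + (-2.4)·(-2.4)) / 4 = 37.2/4 = 9.3
  S = [[8.3, -2.2],
 [-2.2, 9.3]].

Step 3 — invert S. det(S) = 8.3·9.3 - (-2.2)² = 72.35.
  S^{-1} = (1/det) · [[d, -b], [-b, a]] = [[0.1285, 0.0304],
 [0.0304, 0.1147]].

Step 4 — quadratic form (x̄ - mu_0)^T · S^{-1} · (x̄ - mu_0):
  S^{-1} · (x̄ - mu_0) = (-0.1866, -0.4312),
  (x̄ - mu_0)^T · [...] = (-0.6)·(-0.1866) + (-3.6)·(-0.4312) = 1.6644.

Step 5 — scale by n: T² = 5 · 1.6644 = 8.322.

T² ≈ 8.322


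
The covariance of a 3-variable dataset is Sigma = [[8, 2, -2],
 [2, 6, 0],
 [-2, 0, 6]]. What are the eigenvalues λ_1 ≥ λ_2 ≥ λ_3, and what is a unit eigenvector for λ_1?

Step 1 — characteristic polynomial p(λ) = det(λI - Sigma) = λ³ - tr·λ² + c_1·λ - det, where tr = trace, c_1 = sum of the principal 2×2 minors, det = det(Sigma):
  tr = 8 + 6 + 6 = 20,
  c_1 = (8·6 - (2)²) + (8·6 - (-2)²) + (6·6 - (0)²) = 44 + 44 + 36 = 124,
  det = 8·(6·6 - (0)²) - (2)·((2)·6 - (0)·(-2)) + (-2)·((2)·(0) - 6·(-2)) = 8·(36) - (2)·(12) + (-2)·(12) = 240.
  So p(λ) = λ³ - 20λ² + 124λ - 240.
Step 2 — look for an integer root (rational root theorem: any rational root is an integer divisor of 240). Testing λ = 4:
  p(4) = 64 - 320 + 496 - 240 = 0  ✓
  Dividing out (λ - 4): p(λ) = (λ - 4)(λ² - 16λ + 60).
Step 3 — remaining eigenvalues from the quadratic λ² - 16λ + 60 = 0:
  Δ = 16² - 4·60 = 256 - 240 = 16,  λ = (16 ± √16)/2 = (16 ± 4)/2 = 10 or 6.
  Sorted: λ_1 = 10,  λ_2 = 6,  λ_3 = 4  (check: sum = 20 = tr ✓).

Step 4 — unit eigenvector for λ_1 = 10: v spans the null space of (Sigma - λ_1 I), whose rows are
  r_1 = (-2, 2, -2),  r_2 = (2, -4, 0),  r_3 = (-2, 0, -4).
  v is orthogonal to every row, so take v ∝ r_1 × r_2 = ((2)·(0) - (-2)·(-4), (-2)·(2) - (-2)·(0), (-2)·(-4) - (2)·(2)) = (-8, -4, 4).
  Rescale (divide by 4; multiply by -1 so the first nonzero entry is positive): u = (2, 1, -1).
  ||u|| = √((2)² + (1)² + (-1)²) = √(6) ≈ 2.4495,  v_1 = u/||u|| ≈ (0.8165, 0.4082, -0.4082) (||v_1|| = 1).

λ_1 = 10,  λ_2 = 6,  λ_3 = 4;  v_1 ≈ (0.8165, 0.4082, -0.4082)


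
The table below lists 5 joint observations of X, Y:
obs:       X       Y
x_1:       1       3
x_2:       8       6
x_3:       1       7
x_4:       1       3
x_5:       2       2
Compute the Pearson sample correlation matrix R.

Step 1 — column means:
  mean(X) = (1 + 8 + 1 + 1 + 2) / 5 = 13/5 = 2.6
  mean(Y) = (3 + 6 + 7 + 3 + 2) / 5 = 21/5 = 4.2

Step 2 — sample variances and covariances s[i,j] = (1/(n-1)) · Σ_k (x_{k,i} - mean_i) · (x_{k,j} - mean_j), with n-1 = 4:
  s[X,X] = ((-1.6)·(-1.6) + (5.4)·(5.4) + (-1.6)·(-1.6) + (-1.6)·(-1.6) + (-0.6)·(-0.6)) / 4 = 37.2/4 = 9.3
  s[X,Y] = ((-1.6)·(-1.2) + (5.4)·(1.8) + (-1.6)·(2.8) + (-1.6)·(-1.2) + (-0.6)·(-2.2)) / 4 = 10.4/4 = 2.6
  s[Y,Y] = ((-1.2)·(-1.2) + (1.8)·(1.8) + (2.8)·(2.8) + (-1.2)·(-1.2) + (-2.2)·(-2.2)) / 4 = 18.8/4 = 4.7
  Sample standard deviations s_i = √(s[i,i]):
  s(X) = √(9.3) = 3.0496
  s(Y) = √(4.7) = 2.1679

Step 3 — r_{ij} = s_{ij} / (s_i · s_j):
  r[X,X] = 1 (diagonal).
  r[X,Y] = 2.6 / (3.0496 · 2.1679) = 2.6 / 6.6114 = 0.3933
  r[Y,Y] = 1 (diagonal).

R is symmetric with unit diagonal. Assembling:

R = [[1, 0.3933],
 [0.3933, 1]]


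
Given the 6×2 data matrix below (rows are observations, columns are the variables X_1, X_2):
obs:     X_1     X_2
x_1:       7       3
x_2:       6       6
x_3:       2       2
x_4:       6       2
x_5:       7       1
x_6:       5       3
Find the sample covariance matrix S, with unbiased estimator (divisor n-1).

Step 1 — column means:
  mean(X_1) = (7 + 6 + 2 + 6 + 7 + 5) / 6 = 33/6 = 5.5
  mean(X_2) = (3 + 6 + 2 + 2 + 1 + 3) / 6 = 17/6 = 2.8333

Step 2 — sample covariance S[i,j] = (1/(n-1)) · Σ_k (x_{k,i} - mean_i) · (x_{k,j} - mean_j), with n-1 = 5.
  S[X_1,X_1] = ((1.5)·(1.5) + (0.5)·(0.5) + (-3.5)·(-3.5) + (0.5)·(0.5) + (1.5)·(1.5) + (-0.5)·(-0.5)) / 5 = 17.5/5 = 3.5
  S[X_1,X_2] = ((1.5)·(0.1667) + (0.5)·(3.1667) + (-3.5)·(-0.8333) + (0.5)·(-0.8333) + (1.5)·(-1.8333) + (-0.5)·(0.1667)) / 5 = 1.5/5 = 0.3
  S[X_2,X_2] = ((0.1667)·(0.1667) + (3.1667)·(3.1667) + (-0.8333)·(-0.8333) + (-0.8333)·(-0.8333) + (-1.8333)·(-1.8333) + (0.1667)·(0.1667)) / 5 = 14.8333/5 = 2.9667

S is symmetric (S[j,i] = S[i,j]). Assembling:

S = [[3.5, 0.3],
 [0.3, 2.9667]]


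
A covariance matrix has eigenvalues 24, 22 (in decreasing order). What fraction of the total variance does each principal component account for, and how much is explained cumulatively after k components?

Step 1 — total variance = trace(Sigma) = Σ λ_i = 24 + 22 = 46.

Step 2 — fraction explained by component i = λ_i / Σ λ:
  PC1: 24/46 = 0.5217
  PC2: 22/46 = 0.4783

Step 3 — cumulative fraction after k components = (λ_1 + ... + λ_k) / Σ λ:
  k = 1: 24/46 = 0.5217
  k = 2: (24 + 22)/46 = 46/46 = 1

Summary (fraction, with percent):

explained: PC1 0.5217 (52.17%), PC2 0.4783 (47.83%);  cumulative: 0.5217, 1


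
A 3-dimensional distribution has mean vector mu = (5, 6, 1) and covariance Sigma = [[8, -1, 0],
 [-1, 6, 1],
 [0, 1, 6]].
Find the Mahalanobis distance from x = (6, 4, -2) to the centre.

Step 1 — centre the observation: (x - mu) = (1, -2, -3).

Step 2 — invert Sigma (cofactor / det for 3×3, or solve directly):
  Sigma^{-1} = [[0.1277, 0.0219, -0.0036],
 [0.0219, 0.1752, -0.0292],
 [-0.0036, -0.0292, 0.1715]].

Step 3 — form the quadratic (x - mu)^T · Sigma^{-1} · (x - mu):
  Sigma^{-1} · (x - mu) = (0.0949, -0.2409, -0.4599).
  (x - mu)^T · [Sigma^{-1} · (x - mu)] = (1)·(0.0949) + (-2)·(-0.2409) + (-3)·(-0.4599) = 1.9562.

Step 4 — take square root: d = √(1.9562) ≈ 1.3986.

d(x, mu) = √(1.9562) ≈ 1.3986


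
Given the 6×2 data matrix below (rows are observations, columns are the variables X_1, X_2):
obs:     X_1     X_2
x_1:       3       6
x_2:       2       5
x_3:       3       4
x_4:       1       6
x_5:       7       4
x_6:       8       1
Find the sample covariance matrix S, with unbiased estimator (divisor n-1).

Step 1 — column means:
  mean(X_1) = (3 + 2 + 3 + 1 + 7 + 8) / 6 = 24/6 = 4
  mean(X_2) = (6 + 5 + 4 + 6 + 4 + 1) / 6 = 26/6 = 4.3333

Step 2 — sample covariance S[i,j] = (1/(n-1)) · Σ_k (x_{k,i} - mean_i) · (x_{k,j} - mean_j), with n-1 = 5.
  S[X_1,X_1] = ((-1)·(-1) + (-2)·(-2) + (-1)·(-1) + (-3)·(-3) + (3)·(3) + (4)·(4)) / 5 = 40/5 = 8
  S[X_1,X_2] = ((-1)·(1.6667) + (-2)·(0.6667) + (-1)·(-0.3333) + (-3)·(1.6667) + (3)·(-0.3333) + (4)·(-3.3333)) / 5 = -22/5 = -4.4
  S[X_2,X_2] = ((1.6667)·(1.6667) + (0.6667)·(0.6667) + (-0.3333)·(-0.3333) + (1.6667)·(1.6667) + (-0.3333)·(-0.3333) + (-3.3333)·(-3.3333)) / 5 = 17.3333/5 = 3.4667

S is symmetric (S[j,i] = S[i,j]). Assembling:

S = [[8, -4.4],
 [-4.4, 3.4667]]


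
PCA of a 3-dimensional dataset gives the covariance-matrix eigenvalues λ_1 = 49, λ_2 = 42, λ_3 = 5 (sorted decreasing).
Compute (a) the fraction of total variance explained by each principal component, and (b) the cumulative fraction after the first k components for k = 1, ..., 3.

Step 1 — total variance = trace(Sigma) = Σ λ_i = 49 + 42 + 5 = 96.

Step 2 — fraction explained by component i = λ_i / Σ λ:
  PC1: 49/96 = 0.5104
  PC2: 42/96 = 0.4375
  PC3: 5/96 = 0.0521

Step 3 — cumulative fraction after k components = (λ_1 + ... + λ_k) / Σ λ:
  k = 1: 49/96 = 0.5104
  k = 2: (49 + 42)/96 = 91/96 = 0.9479
  k = 3: (49 + 42 + 5)/96 = 96/96 = 1

Summary (fraction, with percent):

explained: PC1 0.5104 (51.04%), PC2 0.4375 (43.75%), PC3 0.0521 (5.21%);  cumulative: 0.5104, 0.9479, 1


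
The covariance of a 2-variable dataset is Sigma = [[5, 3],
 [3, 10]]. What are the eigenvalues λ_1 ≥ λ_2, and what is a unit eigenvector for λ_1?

Step 1 — characteristic polynomial of 2×2 Sigma:
  det(Sigma - λI) = λ² - trace · λ + det = 0.
  trace = 5 + 10 = 15, det = 5·10 - (3)² = 41.
Step 2 — discriminant:
  Δ = trace² - 4·det = 225 - 164 = 61.
Step 3 — eigenvalues:
  λ = (trace ± √Δ)/2 = (15 ± 7.8102)/2,
  λ_1 = 11.4051,  λ_2 = 3.5949.

Step 4 — unit eigenvector for λ_1: solve (Sigma - λ_1 I)v = 0. First row:
  (5 - 11.4051)·v_x + (3)·v_y = 0, i.e. (-6.4051)·v_x + (3)·v_y = 0,
  so v ∝ (b, λ_1 - a) = (3, 6.4051) = u.
  ||u|| = √((3)² + (6.4051)²) = √(50.0256) ≈ 7.0729,
  v_1 = u/||u|| ≈ (0.4242, 0.9056) (||v_1|| = 1).

λ_1 = 11.4051,  λ_2 = 3.5949;  v_1 ≈ (0.4242, 0.9056)


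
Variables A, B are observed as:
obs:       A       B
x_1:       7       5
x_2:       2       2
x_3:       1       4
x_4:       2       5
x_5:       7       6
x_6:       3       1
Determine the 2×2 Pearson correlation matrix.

Step 1 — column means:
  mean(A) = (7 + 2 + 1 + 2 + 7 + 3) / 6 = 22/6 = 3.6667
  mean(B) = (5 + 2 + 4 + 5 + 6 + 1) / 6 = 23/6 = 3.8333

Step 2 — sample variances and covariances s[i,j] = (1/(n-1)) · Σ_k (x_{k,i} - mean_i) · (x_{k,j} - mean_j), with n-1 = 5:
  s[A,A] = ((3.3333)·(3.3333) + (-1.6667)·(-1.6667) + (-2.6667)·(-2.6667) + (-1.6667)·(-1.6667) + (3.3333)·(3.3333) + (-0.6667)·(-0.6667)) / 5 = 35.3333/5 = 7.0667
  s[A,B] = ((3.3333)·(1.1667) + (-1.6667)·(-1.8333) + (-2.6667)·(0.1667) + (-1.6667)·(1.1667) + (3.3333)·(2.1667) + (-0.6667)·(-2.8333)) / 5 = 13.6667/5 = 2.7333
  s[B,B] = ((1.1667)·(1.1667) + (-1.8333)·(-1.8333) + (0.1667)·(0.1667) + (1.1667)·(1.1667) + (2.1667)·(2.1667) + (-2.8333)·(-2.8333)) / 5 = 18.8333/5 = 3.7667
  Sample standard deviations s_i = √(s[i,i]):
  s(A) = √(7.0667) = 2.6583
  s(B) = √(3.7667) = 1.9408

Step 3 — r_{ij} = s_{ij} / (s_i · s_j):
  r[A,A] = 1 (diagonal).
  r[A,B] = 2.7333 / (2.6583 · 1.9408) = 2.7333 / 5.1592 = 0.5298
  r[B,B] = 1 (diagonal).

R is symmetric with unit diagonal. Assembling:

R = [[1, 0.5298],
 [0.5298, 1]]


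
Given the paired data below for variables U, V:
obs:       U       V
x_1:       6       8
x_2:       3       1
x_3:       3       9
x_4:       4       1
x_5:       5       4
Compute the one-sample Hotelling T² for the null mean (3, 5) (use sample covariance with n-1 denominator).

Step 1 — sample mean vector:
  mean(U) = (6 + 3 + 3 + 4 + 5) / 5 = 21/5 = 4.2
  mean(V) = (8 + 1 + 9 + 1 + 4) / 5 = 23/5 = 4.6
  x̄ = (4.2, 4.6),  deviation x̄ - mu_0 = (4.2, 4.6) - (3, 5) = (1.2, -0.4).

Step 2 — sample covariance matrix, S[i,j] = (1/(n-1)) · Σ_k (x_{k,i} - mean_i) · (x_{k,j} - mean_j), divisor n-1 = 4:
  S[U,U] = ((1.8)·(1.8) + (-1.2)·(-1.2) + (-1.2)·(-1.2) + (-0.2)·(-0.2) + (0.8)·(0.8)) / 4 = 6.8/4 = 1.7
  S[U,V] = ((1.8)·(3.4) + (-1.2)·(-3.6) + (-1.2)·(4.4) + (-0.2)·(-3.6) + (0.8)·(-0.6)) / 4 = 5.4/4 = 1.35
  S[V,V] = ((3.4)·(3.4) + (-3.6)·(-3.6) + (4.4)·(4.4) + (-3.6)·(-3.6) + (-0.6)·(-0.6)) / 4 = 57.2/4 = 14.3
  S = [[1.7, 1.35],
 [1.35, 14.3]].

Step 3 — invert S. det(S) = 1.7·14.3 - (1.35)² = 22.4875.
  S^{-1} = (1/det) · [[d, -b], [-b, a]] = [[0.6359, -0.06],
 [-0.06, 0.0756]].

Step 4 — quadratic form (x̄ - mu_0)^T · S^{-1} · (x̄ - mu_0):
  S^{-1} · (x̄ - mu_0) = (0.7871, -0.1023),
  (x̄ - mu_0)^T · [...] = (1.2)·(0.7871) + (-0.4)·(-0.1023) = 0.9854.

Step 5 — scale by n: T² = 5 · 0.9854 = 4.9272.

T² ≈ 4.9272


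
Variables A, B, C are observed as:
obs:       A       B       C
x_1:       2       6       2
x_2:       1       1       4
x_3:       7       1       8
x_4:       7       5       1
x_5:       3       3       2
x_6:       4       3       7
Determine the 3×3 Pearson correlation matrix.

Step 1 — column means:
  mean(A) = (2 + 1 + 7 + 7 + 3 + 4) / 6 = 24/6 = 4
  mean(B) = (6 + 1 + 1 + 5 + 3 + 3) / 6 = 19/6 = 3.1667
  mean(C) = (2 + 4 + 8 + 1 + 2 + 7) / 6 = 24/6 = 4

Step 2 — sample variances and covariances s[i,j] = (1/(n-1)) · Σ_k (x_{k,i} - mean_i) · (x_{k,j} - mean_j), with n-1 = 5:
  s[A,A] = ((-2)·(-2) + (-3)·(-3) + (3)·(3) + (3)·(3) + (-1)·(-1) + (0)·(0)) / 5 = 32/5 = 6.4
  s[A,B] = ((-2)·(2.8333) + (-3)·(-2.1667) + (3)·(-2.1667) + (3)·(1.8333) + (-1)·(-0.1667) + (0)·(-0.1667)) / 5 = 0/5 = 0
  s[A,C] = ((-2)·(-2) + (-3)·(0) + (3)·(4) + (3)·(-3) + (-1)·(-2) + (0)·(3)) / 5 = 9/5 = 1.8
  s[B,B] = ((2.8333)·(2.8333) + (-2.1667)·(-2.1667) + (-2.1667)·(-2.1667) + (1.8333)·(1.8333) + (-0.1667)·(-0.1667) + (-0.1667)·(-0.1667)) / 5 = 20.8333/5 = 4.1667
  s[B,C] = ((2.8333)·(-2) + (-2.1667)·(0) + (-2.1667)·(4) + (1.8333)·(-3) + (-0.1667)·(-2) + (-0.1667)·(3)) / 5 = -20/5 = -4
  s[C,C] = ((-2)·(-2) + (0)·(0) + (4)·(4) + (-3)·(-3) + (-2)·(-2) + (3)·(3)) / 5 = 42/5 = 8.4
  Sample standard deviations s_i = √(s[i,i]):
  s(A) = √(6.4) = 2.5298
  s(B) = √(4.1667) = 2.0412
  s(C) = √(8.4) = 2.8983

Step 3 — r_{ij} = s_{ij} / (s_i · s_j):
  r[A,A] = 1 (diagonal).
  r[A,B] = 0 / (2.5298 · 2.0412) = 0 / 5.164 = 0
  r[A,C] = 1.8 / (2.5298 · 2.8983) = 1.8 / 7.3321 = 0.2455
  r[B,B] = 1 (diagonal).
  r[B,C] = -4 / (2.0412 · 2.8983) = -4 / 5.9161 = -0.6761
  r[C,C] = 1 (diagonal).

R is symmetric with unit diagonal. Assembling:

R = [[1, 0, 0.2455],
 [0, 1, -0.6761],
 [0.2455, -0.6761, 1]]


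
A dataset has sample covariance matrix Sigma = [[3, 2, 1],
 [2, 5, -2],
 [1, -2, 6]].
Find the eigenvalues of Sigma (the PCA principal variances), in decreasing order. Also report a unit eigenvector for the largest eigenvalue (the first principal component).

Step 1 — characteristic polynomial p(λ) = det(λI - Sigma) = λ³ - tr·λ² + c_1·λ - det, where tr = trace, c_1 = sum of the principal 2×2 minors, det = det(Sigma):
  tr = 3 + 5 + 6 = 14,
  c_1 = (3·5 - (2)²) + (3·6 - (1)²) + (5·6 - (-2)²) = 11 + 17 + 26 = 54,
  det = 3·(5·6 - (-2)²) - (2)·((2)·6 - (-2)·(1)) + (1)·((2)·(-2) - 5·(1)) = 3·(26) - (2)·(14) + (1)·(-9) = 41.
  So p(λ) = λ³ - 14λ² + 54λ - 41.
Step 2 — look for an integer root (rational root theorem: any rational root is an integer divisor of 41). Testing λ = 1:
  p(1) = 1 - 14 + 54 - 41 = 0  ✓
  Dividing out (λ - 1): p(λ) = (λ - 1)(λ² - 13λ + 41).
Step 3 — remaining eigenvalues from the quadratic λ² - 13λ + 41 = 0:
  Δ = 13² - 4·41 = 169 - 164 = 5,  λ = (13 ± √5)/2 = (13 ± 2.2361)/2 ≈ 7.618 or 5.382.
  Sorted: λ_1 = 7.618,  λ_2 = 5.382,  λ_3 = 1  (check: sum = 14 = tr ✓).

Step 4 — unit eigenvector for λ_1 ≈ 7.618: v spans the null space of (Sigma - λ_1 I), whose rows are
  r_1 = (-4.618, 2, 1),  r_2 = (2, -2.618, -2),  r_3 = (1, -2, -1.618).
  v is orthogonal to every row, so take v ∝ r_1 × r_2 = ((2)·(-2) - (1)·(-2.618), (1)·(2) - (-4.618)·(-2), (-4.618)·(-2.618) - (2)·(2)) ≈ (-1.382, -7.2361, 8.0902).
  Rescale (multiply by -1 so the first nonzero entry is positive): u = (1.382, 7.2361, -8.0902).
  ||u|| = √((1.382)² + (7.2361)² + (-8.0902)²) = √(119.7214) ≈ 10.9417,  v_1 = u/||u|| ≈ (0.1263, 0.6613, -0.7394) (||v_1|| = 1).

λ_1 = 7.618,  λ_2 = 5.382,  λ_3 = 1;  v_1 ≈ (0.1263, 0.6613, -0.7394)


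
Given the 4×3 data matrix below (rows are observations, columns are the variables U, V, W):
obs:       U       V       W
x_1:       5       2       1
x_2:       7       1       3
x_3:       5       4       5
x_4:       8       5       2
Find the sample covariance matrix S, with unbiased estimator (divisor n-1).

Step 1 — column means:
  mean(U) = (5 + 7 + 5 + 8) / 4 = 25/4 = 6.25
  mean(V) = (2 + 1 + 4 + 5) / 4 = 12/4 = 3
  mean(W) = (1 + 3 + 5 + 2) / 4 = 11/4 = 2.75

Step 2 — sample covariance S[i,j] = (1/(n-1)) · Σ_k (x_{k,i} - mean_i) · (x_{k,j} - mean_j), with n-1 = 3.
  S[U,U] = ((-1.25)·(-1.25) + (0.75)·(0.75) + (-1.25)·(-1.25) + (1.75)·(1.75)) / 3 = 6.75/3 = 2.25
  S[U,V] = ((-1.25)·(-1) + (0.75)·(-2) + (-1.25)·(1) + (1.75)·(2)) / 3 = 2/3 = 0.6667
  S[U,W] = ((-1.25)·(-1.75) + (0.75)·(0.25) + (-1.25)·(2.25) + (1.75)·(-0.75)) / 3 = -1.75/3 = -0.5833
  S[V,V] = ((-1)·(-1) + (-2)·(-2) + (1)·(1) + (2)·(2)) / 3 = 10/3 = 3.3333
  S[V,W] = ((-1)·(-1.75) + (-2)·(0.25) + (1)·(2.25) + (2)·(-0.75)) / 3 = 2/3 = 0.6667
  S[W,W] = ((-1.75)·(-1.75) + (0.25)·(0.25) + (2.25)·(2.25) + (-0.75)·(-0.75)) / 3 = 8.75/3 = 2.9167

S is symmetric (S[j,i] = S[i,j]). Assembling:

S = [[2.25, 0.6667, -0.5833],
 [0.6667, 3.3333, 0.6667],
 [-0.5833, 0.6667, 2.9167]]


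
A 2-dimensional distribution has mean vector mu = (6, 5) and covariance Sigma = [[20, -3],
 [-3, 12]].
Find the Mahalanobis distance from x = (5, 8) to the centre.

Step 1 — centre the observation: (x - mu) = (-1, 3).

Step 2 — invert Sigma. det(Sigma) = 20·12 - (-3)² = 231.
  Sigma^{-1} = (1/det) · [[d, -b], [-b, a]] = [[0.0519, 0.013],
 [0.013, 0.0866]].

Step 3 — form the quadratic (x - mu)^T · Sigma^{-1} · (x - mu):
  Sigma^{-1} · (x - mu) = (-0.013, 0.2468).
  (x - mu)^T · [Sigma^{-1} · (x - mu)] = (-1)·(-0.013) + (3)·(0.2468) = 0.7532.

Step 4 — take square root: d = √(0.7532) ≈ 0.8679.

d(x, mu) = √(0.7532) ≈ 0.8679


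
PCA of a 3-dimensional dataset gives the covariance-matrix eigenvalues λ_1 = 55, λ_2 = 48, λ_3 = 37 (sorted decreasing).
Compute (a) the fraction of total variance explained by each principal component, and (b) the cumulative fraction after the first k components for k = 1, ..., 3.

Step 1 — total variance = trace(Sigma) = Σ λ_i = 55 + 48 + 37 = 140.

Step 2 — fraction explained by component i = λ_i / Σ λ:
  PC1: 55/140 = 0.3929
  PC2: 48/140 = 0.3429
  PC3: 37/140 = 0.2643

Step 3 — cumulative fraction after k components = (λ_1 + ... + λ_k) / Σ λ:
  k = 1: 55/140 = 0.3929
  k = 2: (55 + 48)/140 = 103/140 = 0.7357
  k = 3: (55 + 48 + 37)/140 = 140/140 = 1

Summary (fraction, with percent):

explained: PC1 0.3929 (39.29%), PC2 0.3429 (34.29%), PC3 0.2643 (26.43%);  cumulative: 0.3929, 0.7357, 1


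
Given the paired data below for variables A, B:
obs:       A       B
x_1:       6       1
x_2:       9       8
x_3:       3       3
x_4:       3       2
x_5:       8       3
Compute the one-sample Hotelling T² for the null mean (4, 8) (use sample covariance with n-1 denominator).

Step 1 — sample mean vector:
  mean(A) = (6 + 9 + 3 + 3 + 8) / 5 = 29/5 = 5.8
  mean(B) = (1 + 8 + 3 + 2 + 3) / 5 = 17/5 = 3.4
  x̄ = (5.8, 3.4),  deviation x̄ - mu_0 = (5.8, 3.4) - (4, 8) = (1.8, -4.6).

Step 2 — sample covariance matrix, S[i,j] = (1/(n-1)) · Σ_k (x_{k,i} - mean_i) · (x_{k,j} - mean_j), divisor n-1 = 4:
  S[A,A] = ((0.2)·(0.2) + (3.2)·(3.2) + (-2.8)·(-2.8) + (-2.8)·(-2.8) + (2.2)·(2.2)) / 4 = 30.8/4 = 7.7
  S[A,B] = ((0.2)·(-2.4) + (3.2)·(4.6) + (-2.8)·(-0.4) + (-2.8)·(-1.4) + (2.2)·(-0.4)) / 4 = 18.4/4 = 4.6
  S[B,B] = ((-2.4)·(-2.4) + (4.6)·(4.6) + (-0.4)·(-0.4) + (-1.4)·(-1.4) + (-0.4)·(-0.4)) / 4 = 29.2/4 = 7.3
  S = [[7.7, 4.6],
 [4.6, 7.3]].

Step 3 — invert S. det(S) = 7.7·7.3 - (4.6)² = 35.05.
  S^{-1} = (1/det) · [[d, -b], [-b, a]] = [[0.2083, -0.1312],
 [-0.1312, 0.2197]].

Step 4 — quadratic form (x̄ - mu_0)^T · S^{-1} · (x̄ - mu_0):
  S^{-1} · (x̄ - mu_0) = (0.9786, -1.2468),
  (x̄ - mu_0)^T · [...] = (1.8)·(0.9786) + (-4.6)·(-1.2468) = 7.4967.

Step 5 — scale by n: T² = 5 · 7.4967 = 37.4836.

T² ≈ 37.4836


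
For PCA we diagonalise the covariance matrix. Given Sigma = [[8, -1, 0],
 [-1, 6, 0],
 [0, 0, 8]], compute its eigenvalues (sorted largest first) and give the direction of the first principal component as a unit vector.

Step 1 — characteristic polynomial p(λ) = det(λI - Sigma) = λ³ - tr·λ² + c_1·λ - det, where tr = trace, c_1 = sum of the principal 2×2 minors, det = det(Sigma):
  tr = 8 + 6 + 8 = 22,
  c_1 = (8·6 - (-1)²) + (8·8 - (0)²) + (6·8 - (0)²) = 47 + 64 + 48 = 159,
  det = 8·(6·8 - (0)²) - (-1)·((-1)·8 - (0)·(0)) + (0)·((-1)·(0) - 6·(0)) = 8·(48) - (-1)·(-8) + (0)·(0) = 376.
  So p(λ) = λ³ - 22λ² + 159λ - 376.
Step 2 — look for an integer root (rational root theorem: any rational root is an integer divisor of 376). Testing λ = 8:
  p(8) = 512 - 1408 + 1272 - 376 = 0  ✓
  Dividing out (λ - 8): p(λ) = (λ - 8)(λ² - 14λ + 47).
Step 3 — remaining eigenvalues from the quadratic λ² - 14λ + 47 = 0:
  Δ = 14² - 4·47 = 196 - 188 = 8,  λ = (14 ± √8)/2 = (14 ± 2.8284)/2 ≈ 8.4142 or 5.5858.
  Sorted: λ_1 = 8.4142,  λ_2 = 8,  λ_3 = 5.5858  (check: sum = 22 = tr ✓).

Step 4 — unit eigenvector for λ_1 ≈ 8.4142: v spans the null space of (Sigma - λ_1 I), whose rows are
  r_1 = (-0.4142, -1, 0),  r_2 = (-1, -2.4142, 0),  r_3 = (0, 0, -0.4142).
  v is orthogonal to every row, so take v ∝ r_1 × r_3 = ((-1)·(-0.4142) - (0)·(0), (0)·(0) - (-0.4142)·(-0.4142), (-0.4142)·(0) - (-1)·(0)) ≈ (0.4142, -0.1716, 0).
  Let u = (0.4142, -0.1716, 0).
  ||u|| = √((0.4142)² + (-0.1716)² + (0)²) = √(0.201) ≈ 0.4483,  v_1 = u/||u|| ≈ (0.9239, -0.3827, 0) (||v_1|| = 1).

λ_1 = 8.4142,  λ_2 = 8,  λ_3 = 5.5858;  v_1 ≈ (0.9239, -0.3827, 0)


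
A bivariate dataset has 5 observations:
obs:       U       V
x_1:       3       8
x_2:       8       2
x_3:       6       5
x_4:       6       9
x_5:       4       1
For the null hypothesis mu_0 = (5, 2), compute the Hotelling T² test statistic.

Step 1 — sample mean vector:
  mean(U) = (3 + 8 + 6 + 6 + 4) / 5 = 27/5 = 5.4
  mean(V) = (8 + 2 + 5 + 9 + 1) / 5 = 25/5 = 5
  x̄ = (5.4, 5),  deviation x̄ - mu_0 = (5.4, 5) - (5, 2) = (0.4, 3).

Step 2 — sample covariance matrix, S[i,j] = (1/(n-1)) · Σ_k (x_{k,i} - mean_i) · (x_{k,j} - mean_j), divisor n-1 = 4:
  S[U,U] = ((-2.4)·(-2.4) + (2.6)·(2.6) + (0.6)·(0.6) + (0.6)·(0.6) + (-1.4)·(-1.4)) / 4 = 15.2/4 = 3.8
  S[U,V] = ((-2.4)·(3) + (2.6)·(-3) + (0.6)·(0) + (0.6)·(4) + (-1.4)·(-4)) / 4 = -7/4 = -1.75
  S[V,V] = ((3)·(3) + (-3)·(-3) + (0)·(0) + (4)·(4) + (-4)·(-4)) / 4 = 50/4 = 12.5
  S = [[3.8, -1.75],
 [-1.75, 12.5]].

Step 3 — invert S. det(S) = 3.8·12.5 - (-1.75)² = 44.4375.
  S^{-1} = (1/det) · [[d, -b], [-b, a]] = [[0.2813, 0.0394],
 [0.0394, 0.0855]].

Step 4 — quadratic form (x̄ - mu_0)^T · S^{-1} · (x̄ - mu_0):
  S^{-1} · (x̄ - mu_0) = (0.2307, 0.2723),
  (x̄ - mu_0)^T · [...] = (0.4)·(0.2307) + (3)·(0.2723) = 0.9091.

Step 5 — scale by n: T² = 5 · 0.9091 = 4.5457.

T² ≈ 4.5457


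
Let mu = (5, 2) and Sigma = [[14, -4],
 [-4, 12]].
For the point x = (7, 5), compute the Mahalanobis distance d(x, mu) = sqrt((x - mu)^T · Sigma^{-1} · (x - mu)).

Step 1 — centre the observation: (x - mu) = (2, 3).

Step 2 — invert Sigma. det(Sigma) = 14·12 - (-4)² = 152.
  Sigma^{-1} = (1/det) · [[d, -b], [-b, a]] = [[0.0789, 0.0263],
 [0.0263, 0.0921]].

Step 3 — form the quadratic (x - mu)^T · Sigma^{-1} · (x - mu):
  Sigma^{-1} · (x - mu) = (0.2368, 0.3289).
  (x - mu)^T · [Sigma^{-1} · (x - mu)] = (2)·(0.2368) + (3)·(0.3289) = 1.4605.

Step 4 — take square root: d = √(1.4605) ≈ 1.2085.

d(x, mu) = √(1.4605) ≈ 1.2085


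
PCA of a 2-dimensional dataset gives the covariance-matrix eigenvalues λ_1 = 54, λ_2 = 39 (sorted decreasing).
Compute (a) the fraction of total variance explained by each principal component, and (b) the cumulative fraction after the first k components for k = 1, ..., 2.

Step 1 — total variance = trace(Sigma) = Σ λ_i = 54 + 39 = 93.

Step 2 — fraction explained by component i = λ_i / Σ λ:
  PC1: 54/93 = 0.5806
  PC2: 39/93 = 0.4194

Step 3 — cumulative fraction after k components = (λ_1 + ... + λ_k) / Σ λ:
  k = 1: 54/93 = 0.5806
  k = 2: (54 + 39)/93 = 93/93 = 1

Summary (fraction, with percent):

explained: PC1 0.5806 (58.06%), PC2 0.4194 (41.94%);  cumulative: 0.5806, 1


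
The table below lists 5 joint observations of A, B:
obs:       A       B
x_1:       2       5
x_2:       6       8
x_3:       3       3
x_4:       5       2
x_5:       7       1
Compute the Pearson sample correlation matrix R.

Step 1 — column means:
  mean(A) = (2 + 6 + 3 + 5 + 7) / 5 = 23/5 = 4.6
  mean(B) = (5 + 8 + 3 + 2 + 1) / 5 = 19/5 = 3.8

Step 2 — sample variances and covariances s[i,j] = (1/(n-1)) · Σ_k (x_{k,i} - mean_i) · (x_{k,j} - mean_j), with n-1 = 4:
  s[A,A] = ((-2.6)·(-2.6) + (1.4)·(1.4) + (-1.6)·(-1.6) + (0.4)·(0.4) + (2.4)·(2.4)) / 4 = 17.2/4 = 4.3
  s[A,B] = ((-2.6)·(1.2) + (1.4)·(4.2) + (-1.6)·(-0.8) + (0.4)·(-1.8) + (2.4)·(-2.8)) / 4 = -3.4/4 = -0.85
  s[B,B] = ((1.2)·(1.2) + (4.2)·(4.2) + (-0.8)·(-0.8) + (-1.8)·(-1.8) + (-2.8)·(-2.8)) / 4 = 30.8/4 = 7.7
  Sample standard deviations s_i = √(s[i,i]):
  s(A) = √(4.3) = 2.0736
  s(B) = √(7.7) = 2.7749

Step 3 — r_{ij} = s_{ij} / (s_i · s_j):
  r[A,A] = 1 (diagonal).
  r[A,B] = -0.85 / (2.0736 · 2.7749) = -0.85 / 5.7541 = -0.1477
  r[B,B] = 1 (diagonal).

R is symmetric with unit diagonal. Assembling:

R = [[1, -0.1477],
 [-0.1477, 1]]


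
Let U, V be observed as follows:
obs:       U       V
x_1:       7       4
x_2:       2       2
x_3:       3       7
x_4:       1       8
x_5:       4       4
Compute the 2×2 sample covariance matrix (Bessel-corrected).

Step 1 — column means:
  mean(U) = (7 + 2 + 3 + 1 + 4) / 5 = 17/5 = 3.4
  mean(V) = (4 + 2 + 7 + 8 + 4) / 5 = 25/5 = 5

Step 2 — sample covariance S[i,j] = (1/(n-1)) · Σ_k (x_{k,i} - mean_i) · (x_{k,j} - mean_j), with n-1 = 4.
  S[U,U] = ((3.6)·(3.6) + (-1.4)·(-1.4) + (-0.4)·(-0.4) + (-2.4)·(-2.4) + (0.6)·(0.6)) / 4 = 21.2/4 = 5.3
  S[U,V] = ((3.6)·(-1) + (-1.4)·(-3) + (-0.4)·(2) + (-2.4)·(3) + (0.6)·(-1)) / 4 = -8/4 = -2
  S[V,V] = ((-1)·(-1) + (-3)·(-3) + (2)·(2) + (3)·(3) + (-1)·(-1)) / 4 = 24/4 = 6

S is symmetric (S[j,i] = S[i,j]). Assembling:

S = [[5.3, -2],
 [-2, 6]]


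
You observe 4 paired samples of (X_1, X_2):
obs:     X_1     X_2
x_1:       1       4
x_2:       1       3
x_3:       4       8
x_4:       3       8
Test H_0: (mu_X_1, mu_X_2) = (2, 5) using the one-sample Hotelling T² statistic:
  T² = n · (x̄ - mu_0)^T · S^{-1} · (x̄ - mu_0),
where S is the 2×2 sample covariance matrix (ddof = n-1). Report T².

Step 1 — sample mean vector:
  mean(X_1) = (1 + 1 + 4 + 3) / 4 = 9/4 = 2.25
  mean(X_2) = (4 + 3 + 8 + 8) / 4 = 23/4 = 5.75
  x̄ = (2.25, 5.75),  deviation x̄ - mu_0 = (2.25, 5.75) - (2, 5) = (0.25, 0.75).

Step 2 — sample covariance matrix, S[i,j] = (1/(n-1)) · Σ_k (x_{k,i} - mean_i) · (x_{k,j} - mean_j), divisor n-1 = 3:
  S[X_1,X_1] = ((-1.25)·(-1.25) + (-1.25)·(-1.25) + (1.75)·(1.75) + (0.75)·(0.75)) / 3 = 6.75/3 = 2.25
  S[X_1,X_2] = ((-1.25)·(-1.75) + (-1.25)·(-2.75) + (1.75)·(2.25) + (0.75)·(2.25)) / 3 = 11.25/3 = 3.75
  S[X_2,X_2] = ((-1.75)·(-1.75) + (-2.75)·(-2.75) + (2.25)·(2.25) + (2.25)·(2.25)) / 3 = 20.75/3 = 6.9167
  S = [[2.25, 3.75],
 [3.75, 6.9167]].

Step 3 — invert S. det(S) = 2.25·6.9167 - (3.75)² = 1.5.
  S^{-1} = (1/det) · [[d, -b], [-b, a]] = [[4.6111, -2.5],
 [-2.5, 1.5]].

Step 4 — quadratic form (x̄ - mu_0)^T · S^{-1} · (x̄ - mu_0):
  S^{-1} · (x̄ - mu_0) = (-0.7222, 0.5),
  (x̄ - mu_0)^T · [...] = (0.25)·(-0.7222) + (0.75)·(0.5) = 0.1944.

Step 5 — scale by n: T² = 4 · 0.1944 = 0.7778.

T² ≈ 0.7778


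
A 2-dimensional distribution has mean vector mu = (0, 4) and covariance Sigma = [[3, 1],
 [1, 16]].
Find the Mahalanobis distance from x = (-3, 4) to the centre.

Step 1 — centre the observation: (x - mu) = (-3, 0).

Step 2 — invert Sigma. det(Sigma) = 3·16 - (1)² = 47.
  Sigma^{-1} = (1/det) · [[d, -b], [-b, a]] = [[0.3404, -0.0213],
 [-0.0213, 0.0638]].

Step 3 — form the quadratic (x - mu)^T · Sigma^{-1} · (x - mu):
  Sigma^{-1} · (x - mu) = (-1.0213, 0.0638).
  (x - mu)^T · [Sigma^{-1} · (x - mu)] = (-3)·(-1.0213) + (0)·(0.0638) = 3.0638.

Step 4 — take square root: d = √(3.0638) ≈ 1.7504.

d(x, mu) = √(3.0638) ≈ 1.7504


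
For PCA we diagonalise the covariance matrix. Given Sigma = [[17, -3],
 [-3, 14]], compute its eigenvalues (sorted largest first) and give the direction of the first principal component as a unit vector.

Step 1 — characteristic polynomial of 2×2 Sigma:
  det(Sigma - λI) = λ² - trace · λ + det = 0.
  trace = 17 + 14 = 31, det = 17·14 - (-3)² = 229.
Step 2 — discriminant:
  Δ = trace² - 4·det = 961 - 916 = 45.
Step 3 — eigenvalues:
  λ = (trace ± √Δ)/2 = (31 ± 6.7082)/2,
  λ_1 = 18.8541,  λ_2 = 12.1459.

Step 4 — unit eigenvector for λ_1: solve (Sigma - λ_1 I)v = 0. First row:
  (17 - 18.8541)·v_x + (-3)·v_y = 0, i.e. (-1.8541)·v_x + (-3)·v_y = 0,
  so v ∝ (b, λ_1 - a) = (-3, 1.8541); multiply by -1 so the first entry is positive: u = (3, -1.8541).
  ||u|| = √((3)² + (-1.8541)²) = √(12.4377) ≈ 3.5267,
  v_1 = u/||u|| ≈ (0.8507, -0.5257) (||v_1|| = 1).

λ_1 = 18.8541,  λ_2 = 12.1459;  v_1 ≈ (0.8507, -0.5257)


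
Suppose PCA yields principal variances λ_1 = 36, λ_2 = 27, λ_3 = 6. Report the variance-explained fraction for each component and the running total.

Step 1 — total variance = trace(Sigma) = Σ λ_i = 36 + 27 + 6 = 69.

Step 2 — fraction explained by component i = λ_i / Σ λ:
  PC1: 36/69 = 0.5217
  PC2: 27/69 = 0.3913
  PC3: 6/69 = 0.087

Step 3 — cumulative fraction after k components = (λ_1 + ... + λ_k) / Σ λ:
  k = 1: 36/69 = 0.5217
  k = 2: (36 + 27)/69 = 63/69 = 0.913
  k = 3: (36 + 27 + 6)/69 = 69/69 = 1

Summary (fraction, with percent):

explained: PC1 0.5217 (52.17%), PC2 0.3913 (39.13%), PC3 0.087 (8.7%);  cumulative: 0.5217, 0.913, 1


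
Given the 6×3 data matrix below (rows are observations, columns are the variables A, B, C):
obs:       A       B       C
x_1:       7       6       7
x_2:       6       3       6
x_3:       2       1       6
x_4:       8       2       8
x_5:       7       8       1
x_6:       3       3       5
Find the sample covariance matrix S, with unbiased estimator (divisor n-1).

Step 1 — column means:
  mean(A) = (7 + 6 + 2 + 8 + 7 + 3) / 6 = 33/6 = 5.5
  mean(B) = (6 + 3 + 1 + 2 + 8 + 3) / 6 = 23/6 = 3.8333
  mean(C) = (7 + 6 + 6 + 8 + 1 + 5) / 6 = 33/6 = 5.5

Step 2 — sample covariance S[i,j] = (1/(n-1)) · Σ_k (x_{k,i} - mean_i) · (x_{k,j} - mean_j), with n-1 = 5.
  S[A,A] = ((1.5)·(1.5) + (0.5)·(0.5) + (-3.5)·(-3.5) + (2.5)·(2.5) + (1.5)·(1.5) + (-2.5)·(-2.5)) / 5 = 29.5/5 = 5.9
  S[A,B] = ((1.5)·(2.1667) + (0.5)·(-0.8333) + (-3.5)·(-2.8333) + (2.5)·(-1.8333) + (1.5)·(4.1667) + (-2.5)·(-0.8333)) / 5 = 16.5/5 = 3.3
  S[A,C] = ((1.5)·(1.5) + (0.5)·(0.5) + (-3.5)·(0.5) + (2.5)·(2.5) + (1.5)·(-4.5) + (-2.5)·(-0.5)) / 5 = 1.5/5 = 0.3
  S[B,B] = ((2.1667)·(2.1667) + (-0.8333)·(-0.8333) + (-2.8333)·(-2.8333) + (-1.8333)·(-1.8333) + (4.1667)·(4.1667) + (-0.8333)·(-0.8333)) / 5 = 34.8333/5 = 6.9667
  S[B,C] = ((2.1667)·(1.5) + (-0.8333)·(0.5) + (-2.8333)·(0.5) + (-1.8333)·(2.5) + (4.1667)·(-4.5) + (-0.8333)·(-0.5)) / 5 = -21.5/5 = -4.3
  S[C,C] = ((1.5)·(1.5) + (0.5)·(0.5) + (0.5)·(0.5) + (2.5)·(2.5) + (-4.5)·(-4.5) + (-0.5)·(-0.5)) / 5 = 29.5/5 = 5.9

S is symmetric (S[j,i] = S[i,j]). Assembling:

S = [[5.9, 3.3, 0.3],
 [3.3, 6.9667, -4.3],
 [0.3, -4.3, 5.9]]


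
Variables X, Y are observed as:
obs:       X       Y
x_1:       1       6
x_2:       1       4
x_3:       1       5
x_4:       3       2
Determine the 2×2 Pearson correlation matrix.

Step 1 — column means:
  mean(X) = (1 + 1 + 1 + 3) / 4 = 6/4 = 1.5
  mean(Y) = (6 + 4 + 5 + 2) / 4 = 17/4 = 4.25

Step 2 — sample variances and covariances s[i,j] = (1/(n-1)) · Σ_k (x_{k,i} - mean_i) · (x_{k,j} - mean_j), with n-1 = 3:
  s[X,X] = ((-0.5)·(-0.5) + (-0.5)·(-0.5) + (-0.5)·(-0.5) + (1.5)·(1.5)) / 3 = 3/3 = 1
  s[X,Y] = ((-0.5)·(1.75) + (-0.5)·(-0.25) + (-0.5)·(0.75) + (1.5)·(-2.25)) / 3 = -4.5/3 = -1.5
  s[Y,Y] = ((1.75)·(1.75) + (-0.25)·(-0.25) + (0.75)·(0.75) + (-2.25)·(-2.25)) / 3 = 8.75/3 = 2.9167
  Sample standard deviations s_i = √(s[i,i]):
  s(X) = √(1) = 1
  s(Y) = √(2.9167) = 1.7078

Step 3 — r_{ij} = s_{ij} / (s_i · s_j):
  r[X,X] = 1 (diagonal).
  r[X,Y] = -1.5 / (1 · 1.7078) = -1.5 / 1.7078 = -0.8783
  r[Y,Y] = 1 (diagonal).

R is symmetric with unit diagonal. Assembling:

R = [[1, -0.8783],
 [-0.8783, 1]]


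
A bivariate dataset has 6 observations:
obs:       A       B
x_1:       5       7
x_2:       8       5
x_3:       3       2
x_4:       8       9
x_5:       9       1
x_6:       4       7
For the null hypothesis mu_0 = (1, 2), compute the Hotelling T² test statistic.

Step 1 — sample mean vector:
  mean(A) = (5 + 8 + 3 + 8 + 9 + 4) / 6 = 37/6 = 6.1667
  mean(B) = (7 + 5 + 2 + 9 + 1 + 7) / 6 = 31/6 = 5.1667
  x̄ = (6.1667, 5.1667),  deviation x̄ - mu_0 = (6.1667, 5.1667) - (1, 2) = (5.1667, 3.1667).

Step 2 — sample covariance matrix, S[i,j] = (1/(n-1)) · Σ_k (x_{k,i} - mean_i) · (x_{k,j} - mean_j), divisor n-1 = 5:
  S[A,A] = ((-1.1667)·(-1.1667) + (1.8333)·(1.8333) + (-3.1667)·(-3.1667) + (1.8333)·(1.8333) + (2.8333)·(2.8333) + (-2.1667)·(-2.1667)) / 5 = 30.8333/5 = 6.1667
  S[A,B] = ((-1.1667)·(1.8333) + (1.8333)·(-0.1667) + (-3.1667)·(-3.1667) + (1.8333)·(3.8333) + (2.8333)·(-4.1667) + (-2.1667)·(1.8333)) / 5 = -1.1667/5 = -0.2333
  S[B,B] = ((1.8333)·(1.8333) + (-0.1667)·(-0.1667) + (-3.1667)·(-3.1667) + (3.8333)·(3.8333) + (-4.1667)·(-4.1667) + (1.8333)·(1.8333)) / 5 = 48.8333/5 = 9.7667
  S = [[6.1667, -0.2333],
 [-0.2333, 9.7667]].

Step 3 — invert S. det(S) = 6.1667·9.7667 - (-0.2333)² = 60.1733.
  S^{-1} = (1/det) · [[d, -b], [-b, a]] = [[0.1623, 0.0039],
 [0.0039, 0.1025]].

Step 4 — quadratic form (x̄ - mu_0)^T · S^{-1} · (x̄ - mu_0):
  S^{-1} · (x̄ - mu_0) = (0.8509, 0.3446),
  (x̄ - mu_0)^T · [...] = (5.1667)·(0.8509) + (3.1667)·(0.3446) = 5.4873.

Step 5 — scale by n: T² = 6 · 5.4873 = 32.9238.

T² ≈ 32.9238
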